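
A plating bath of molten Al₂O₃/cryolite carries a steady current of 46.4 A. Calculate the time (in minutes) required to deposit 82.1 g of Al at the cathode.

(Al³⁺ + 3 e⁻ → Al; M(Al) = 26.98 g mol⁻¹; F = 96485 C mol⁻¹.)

316 min

n(Al) = m/M = 82.1 / 26.98 = 3.043 mol.
Each Al atom requires 3 electrons, so n(e⁻) = 3 × 3.043 = 9.129 mol.
Q = n(e⁻)·F = 9.129 × 96485 = 880800 C.
t = Q/I = 880800 / 46.40 A = 18980 s = 316 min.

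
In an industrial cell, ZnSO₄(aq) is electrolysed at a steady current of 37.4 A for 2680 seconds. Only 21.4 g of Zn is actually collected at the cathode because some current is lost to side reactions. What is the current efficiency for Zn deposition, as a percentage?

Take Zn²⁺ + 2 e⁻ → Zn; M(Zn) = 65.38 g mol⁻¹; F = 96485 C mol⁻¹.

Q = I·t = 37.40 × 2680.0 = 100200 C; n(e⁻) = 100200/96485 = 1.039 mol.
Theoretical n(Zn) = n(e⁻)/2 = 0.5194 mol, i.e. m_theo = 0.5194 × 65.38 = 33.96 g.
Efficiency = m_actual / m_theo = 21.4 / 33.96 = 63.0 %.

63.0 %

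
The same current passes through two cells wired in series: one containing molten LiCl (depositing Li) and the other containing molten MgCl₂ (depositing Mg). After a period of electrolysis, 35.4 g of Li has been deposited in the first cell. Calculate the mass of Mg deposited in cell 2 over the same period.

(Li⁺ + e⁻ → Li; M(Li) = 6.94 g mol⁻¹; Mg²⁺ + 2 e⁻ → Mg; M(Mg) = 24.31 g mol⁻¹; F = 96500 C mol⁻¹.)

62.0 g

n(Li) = 35.4 / 6.94 = 5.101 mol.
Since Li⁺ + e⁻ → Li, n(e⁻) passed = 1 × 5.101 = 5.101 mol.
Cells in series carry the same charge, so the same 5.101 mol of electrons passes through cell 2.
Mg²⁺ + 2 e⁻ → Mg, so n(Mg) = 5.101 / 2 = 2.550 mol.
m(Mg) = 2.550 × 24.31 = 62.0 g.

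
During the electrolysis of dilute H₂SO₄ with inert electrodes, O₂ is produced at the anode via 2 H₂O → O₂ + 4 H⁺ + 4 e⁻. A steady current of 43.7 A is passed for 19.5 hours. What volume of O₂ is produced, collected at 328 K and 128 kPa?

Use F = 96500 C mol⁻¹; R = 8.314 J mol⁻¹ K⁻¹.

Q = I·t = 43.70 A × 70200 s = 3068000 C.
n(e⁻) = Q/F = 3068000 / 96500 = 31.79 mol.
4 electrons are transferred per O₂ molecule, so n(O₂) = 31.79 / 4 = 7.948 mol.
V = nRT/P = (7.948 × 8.314 × 328) / (128 × 10³ Pa) = 0.169 m³ = 169 L.

169 L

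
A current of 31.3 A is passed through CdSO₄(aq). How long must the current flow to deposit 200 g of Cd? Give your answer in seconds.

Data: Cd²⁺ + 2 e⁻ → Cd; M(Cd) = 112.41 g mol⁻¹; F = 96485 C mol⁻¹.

11000 s

n(Cd) = m/M = 200 / 112.41 = 1.779 mol.
Each Cd atom requires 2 electrons, so n(e⁻) = 2 × 1.779 = 3.558 mol.
Q = n(e⁻)·F = 3.558 × 96485 = 343300 C.
t = Q/I = 343300 / 31.30 A = 10970 s.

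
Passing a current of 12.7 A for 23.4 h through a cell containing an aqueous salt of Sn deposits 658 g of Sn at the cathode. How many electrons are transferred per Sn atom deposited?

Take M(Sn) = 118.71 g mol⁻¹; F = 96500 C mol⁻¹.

2

Q = I·t = 12.70 A × 84240 s = 1070000 C, so n(e⁻) = 1070000/96500 = 11.09 mol.
n(Sn) deposited = 658 / 118.71 = 5.543 mol.
Electrons per atom = n(e⁻)/n(Sn) = 11.09 / 5.543 = 2.00 ≈ 2, so the ion is Sn²⁺.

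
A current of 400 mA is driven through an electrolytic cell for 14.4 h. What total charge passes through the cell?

Q = I·t = 0.4000 A × 51840 s = 20700 C.

20700 C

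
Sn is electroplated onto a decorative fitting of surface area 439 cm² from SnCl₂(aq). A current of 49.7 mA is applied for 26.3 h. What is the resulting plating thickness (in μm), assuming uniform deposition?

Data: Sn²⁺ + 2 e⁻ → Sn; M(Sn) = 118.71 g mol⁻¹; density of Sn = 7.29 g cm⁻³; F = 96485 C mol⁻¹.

9.05 μm

Q = I·t = 0.04970 × 94680 = 4706 C; n(e⁻) = 0.04877 mol.
n(Sn) = n(e⁻)/2 = 0.02439 mol, so m = 0.02439 × 118.71 = 2.895 g.
Volume = m/ρ = 2.895 / 7.29 = 0.3971 cm³.
Thickness = V/A = 0.3971 / 439 = 9.05 × 10⁻⁴ cm = 9.05 μm.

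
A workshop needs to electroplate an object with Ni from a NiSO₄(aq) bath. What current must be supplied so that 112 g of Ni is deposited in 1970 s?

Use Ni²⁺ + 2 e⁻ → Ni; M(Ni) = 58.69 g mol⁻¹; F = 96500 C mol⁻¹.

187 A

n(Ni) = 112 / 58.69 = 1.908 mol.
n(e⁻) = 2 × 1.908 = 3.817 mol.
Q = n(e⁻)·F = 3.817 × 96500 = 368300 C.
I = Q/t = 368300 / 1970.0 s = 187 A.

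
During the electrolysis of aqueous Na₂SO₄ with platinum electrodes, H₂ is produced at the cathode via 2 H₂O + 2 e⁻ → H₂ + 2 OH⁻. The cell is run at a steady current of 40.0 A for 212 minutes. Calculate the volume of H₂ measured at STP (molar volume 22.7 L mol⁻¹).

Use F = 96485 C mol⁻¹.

59.9 L

Q = I·t = 40.00 A × 12720 s = 508800 C.
n(e⁻) = Q/F = 508800 / 96485 = 5.273 mol.
2 electrons are transferred per H₂ molecule, so n(H₂) = 5.273 / 2 = 2.637 mol.
V = n × V_m = 2.637 × 22.7 = 59.9 L.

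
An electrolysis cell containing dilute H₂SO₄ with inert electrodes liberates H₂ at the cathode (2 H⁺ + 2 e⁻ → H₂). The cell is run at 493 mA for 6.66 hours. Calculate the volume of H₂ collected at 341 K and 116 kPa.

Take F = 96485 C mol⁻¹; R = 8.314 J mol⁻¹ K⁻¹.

Q = I·t = 0.4930 A × 23976 s = 11820 C.
n(e⁻) = Q/F = 11820 / 96485 = 0.1225 mol.
2 electrons are transferred per H₂ molecule, so n(H₂) = 0.1225 / 2 = 0.06125 mol.
V = nRT/P = (0.06125 × 8.314 × 341) / (116 × 10³ Pa) = 0.00150 m³ = 1.50 L.

1.50 L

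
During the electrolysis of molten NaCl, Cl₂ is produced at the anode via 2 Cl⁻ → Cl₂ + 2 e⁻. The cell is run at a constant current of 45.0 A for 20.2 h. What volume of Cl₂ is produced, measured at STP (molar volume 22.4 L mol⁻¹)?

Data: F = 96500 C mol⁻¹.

380 L

Q = I·t = 45.00 A × 72720 s = 3272000 C.
n(e⁻) = Q/F = 3272000 / 96500 = 33.91 mol.
2 electrons are transferred per Cl₂ molecule, so n(Cl₂) = 33.91 / 2 = 16.96 mol.
V = n × V_m = 16.96 × 22.4 = 380 L.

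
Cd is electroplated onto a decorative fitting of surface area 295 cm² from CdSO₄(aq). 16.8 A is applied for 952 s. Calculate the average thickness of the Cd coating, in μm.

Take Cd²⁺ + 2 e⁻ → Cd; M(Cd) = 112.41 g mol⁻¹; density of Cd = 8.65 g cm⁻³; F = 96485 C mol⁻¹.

36.5 μm

Q = I·t = 16.80 × 952.00 = 15990 C; n(e⁻) = 0.1658 mol.
n(Cd) = n(e⁻)/2 = 0.08288 mol, so m = 0.08288 × 112.41 = 9.317 g.
Volume = m/ρ = 9.317 / 8.65 = 1.077 cm³.
Thickness = V/A = 1.077 / 295 = 0.00365 cm = 36.5 μm.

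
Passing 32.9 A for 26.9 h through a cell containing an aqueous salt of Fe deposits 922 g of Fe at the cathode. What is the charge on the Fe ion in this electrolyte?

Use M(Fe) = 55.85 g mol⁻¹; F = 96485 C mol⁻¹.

Q = I·t = 32.90 A × 96840 s = 3186000 C, so n(e⁻) = 3186000/96485 = 33.02 mol.
n(Fe) deposited = 922 / 55.85 = 16.51 mol.
Electrons per atom = n(e⁻)/n(Fe) = 33.02 / 16.51 = 2.00 ≈ 2, so the ion is Fe²⁺.

+2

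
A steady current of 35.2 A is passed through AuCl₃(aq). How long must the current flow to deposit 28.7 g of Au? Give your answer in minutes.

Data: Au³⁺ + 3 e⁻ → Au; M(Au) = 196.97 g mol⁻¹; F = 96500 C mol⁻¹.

n(Au) = m/M = 28.7 / 196.97 = 0.1457 mol.
Each Au atom requires 3 electrons, so n(e⁻) = 3 × 0.1457 = 0.4371 mol.
Q = n(e⁻)·F = 0.4371 × 96500 = 42180 C.
t = Q/I = 42180 / 35.20 A = 1198 s = 20.0 min.

20.0 min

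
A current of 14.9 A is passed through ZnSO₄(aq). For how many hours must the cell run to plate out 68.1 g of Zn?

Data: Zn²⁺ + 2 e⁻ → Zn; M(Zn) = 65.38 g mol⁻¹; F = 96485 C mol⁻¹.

n(Zn) = m/M = 68.1 / 65.38 = 1.042 mol.
Each Zn atom requires 2 electrons, so n(e⁻) = 2 × 1.042 = 2.083 mol.
Q = n(e⁻)·F = 2.083 × 96485 = 201000 C.
t = Q/I = 201000 / 14.90 A = 13490 s = 3.75 h.

3.75 h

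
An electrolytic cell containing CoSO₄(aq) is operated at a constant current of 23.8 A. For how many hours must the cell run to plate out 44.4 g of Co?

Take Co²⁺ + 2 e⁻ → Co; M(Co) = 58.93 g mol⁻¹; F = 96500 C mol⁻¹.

1.70 h

n(Co) = m/M = 44.4 / 58.93 = 0.7534 mol.
Each Co atom requires 2 electrons, so n(e⁻) = 2 × 0.7534 = 1.507 mol.
Q = n(e⁻)·F = 1.507 × 96500 = 145400 C.
t = Q/I = 145400 / 23.80 A = 6110 s = 1.70 h.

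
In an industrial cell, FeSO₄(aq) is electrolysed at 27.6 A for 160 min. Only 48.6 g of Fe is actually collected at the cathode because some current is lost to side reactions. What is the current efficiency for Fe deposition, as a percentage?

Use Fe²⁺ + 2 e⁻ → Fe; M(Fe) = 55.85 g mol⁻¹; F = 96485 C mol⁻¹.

Q = I·t = 27.60 × 9600.0 = 265000 C; n(e⁻) = 265000/96485 = 2.746 mol.
Theoretical n(Fe) = n(e⁻)/2 = 1.373 mol, i.e. m_theo = 1.373 × 55.85 = 76.69 g.
Efficiency = m_actual / m_theo = 48.6 / 76.69 = 63.4 %.

63.4 %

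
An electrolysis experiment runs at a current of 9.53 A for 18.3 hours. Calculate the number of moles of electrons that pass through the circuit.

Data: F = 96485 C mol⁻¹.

6.51 mol

Q = I·t = 9.530 A × 65880 s = 627800 C.
n(e⁻) = Q/F = 627800 / 96485 = 6.51 mol.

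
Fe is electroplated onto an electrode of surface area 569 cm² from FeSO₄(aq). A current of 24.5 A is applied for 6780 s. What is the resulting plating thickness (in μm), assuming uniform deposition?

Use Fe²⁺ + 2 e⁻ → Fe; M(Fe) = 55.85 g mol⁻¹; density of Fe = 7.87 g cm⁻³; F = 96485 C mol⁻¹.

Q = I·t = 24.50 × 6780.0 = 166100 C; n(e⁻) = 1.722 mol.
n(Fe) = n(e⁻)/2 = 0.8608 mol, so m = 0.8608 × 55.85 = 48.08 g.
Volume = m/ρ = 48.08 / 7.87 = 6.109 cm³.
Thickness = V/A = 6.109 / 569 = 0.0107 cm = 107 μm.

107 μm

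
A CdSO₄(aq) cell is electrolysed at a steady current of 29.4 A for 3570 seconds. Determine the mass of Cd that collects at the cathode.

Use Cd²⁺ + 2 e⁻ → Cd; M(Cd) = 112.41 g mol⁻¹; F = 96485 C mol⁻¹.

61.1 g

Q = I·t = 29.40 A × 3570.0 s = 105000 C.
n(e⁻) = Q/F = 105000 / 96485 = 1.088 mol.
Cd²⁺ + 2 e⁻ → Cd, so n(Cd) = n(e⁻)/2 = 0.5439 mol.
m = n·M = 0.5439 × 112.41 = 61.1 g.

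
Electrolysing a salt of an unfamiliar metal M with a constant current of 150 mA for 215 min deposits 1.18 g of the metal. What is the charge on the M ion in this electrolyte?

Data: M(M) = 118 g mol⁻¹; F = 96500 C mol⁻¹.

Q = I·t = 0.1500 A × 12900 s = 1935 C, so n(e⁻) = 1935/96500 = 0.02005 mol.
n(M) deposited = 1.18 / 118 = 0.01000 mol.
Electrons per atom = n(e⁻)/n(M) = 0.02005 / 0.01000 = 2.01 ≈ 2, so the ion is M²⁺.

+2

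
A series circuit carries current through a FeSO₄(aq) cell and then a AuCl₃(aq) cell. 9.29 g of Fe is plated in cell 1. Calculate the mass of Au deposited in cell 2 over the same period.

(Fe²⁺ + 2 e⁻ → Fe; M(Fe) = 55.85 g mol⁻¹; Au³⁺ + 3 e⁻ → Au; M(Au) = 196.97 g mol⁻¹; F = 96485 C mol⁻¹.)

n(Fe) = 9.29 / 55.85 = 0.1663 mol.
Since Fe²⁺ + 2 e⁻ → Fe, n(e⁻) passed = 2 × 0.1663 = 0.3327 mol.
Cells in series carry the same charge, so the same 0.3327 mol of electrons passes through cell 2.
Au³⁺ + 3 e⁻ → Au, so n(Au) = 0.3327 / 3 = 0.1109 mol.
m(Au) = 0.1109 × 196.97 = 21.8 g.

21.8 g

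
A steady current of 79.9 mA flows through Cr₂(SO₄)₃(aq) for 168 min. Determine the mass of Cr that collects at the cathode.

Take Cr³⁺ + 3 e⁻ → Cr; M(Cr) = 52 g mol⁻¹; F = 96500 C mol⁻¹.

0.145 g

Q = I·t = 0.07990 A × 10080 s = 805.4 C.
n(e⁻) = Q/F = 805.4 / 96500 = 0.008346 mol.
Cr³⁺ + 3 e⁻ → Cr, so n(Cr) = n(e⁻)/3 = 0.002782 mol.
m = n·M = 0.002782 × 52 = 0.145 g.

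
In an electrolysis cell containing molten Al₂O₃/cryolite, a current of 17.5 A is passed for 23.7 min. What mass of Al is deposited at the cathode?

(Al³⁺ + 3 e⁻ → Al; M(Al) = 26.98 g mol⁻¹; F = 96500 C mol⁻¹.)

Q = I·t = 17.50 A × 1422.0 s = 24880 C.
n(e⁻) = Q/F = 24880 / 96500 = 0.2579 mol.
Al³⁺ + 3 e⁻ → Al, so n(Al) = n(e⁻)/3 = 0.08596 mol.
m = n·M = 0.08596 × 26.98 = 2.32 g.

2.32 g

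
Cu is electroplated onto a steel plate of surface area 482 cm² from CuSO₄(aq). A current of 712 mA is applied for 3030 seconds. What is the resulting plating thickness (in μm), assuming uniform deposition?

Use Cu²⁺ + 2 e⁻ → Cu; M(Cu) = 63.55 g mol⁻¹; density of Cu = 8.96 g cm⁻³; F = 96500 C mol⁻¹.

1.64 μm

Q = I·t = 0.7120 × 3030.0 = 2157 C; n(e⁻) = 0.02236 mol.
n(Cu) = n(e⁻)/2 = 0.01118 mol, so m = 0.01118 × 63.55 = 0.7104 g.
Volume = m/ρ = 0.7104 / 8.96 = 0.07928 cm³.
Thickness = V/A = 0.07928 / 482 = 1.64 × 10⁻⁴ cm = 1.64 μm.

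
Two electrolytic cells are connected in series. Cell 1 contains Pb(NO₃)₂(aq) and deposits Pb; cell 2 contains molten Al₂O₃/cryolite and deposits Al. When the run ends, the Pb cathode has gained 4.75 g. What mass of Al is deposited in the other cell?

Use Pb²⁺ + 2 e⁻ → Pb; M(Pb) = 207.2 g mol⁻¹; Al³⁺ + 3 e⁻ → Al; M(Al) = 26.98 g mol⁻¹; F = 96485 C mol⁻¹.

0.412 g

n(Pb) = 4.75 / 207.2 = 0.02292 mol.
Since Pb²⁺ + 2 e⁻ → Pb, n(e⁻) passed = 2 × 0.02292 = 0.04585 mol.
Cells in series carry the same charge, so the same 0.04585 mol of electrons passes through cell 2.
Al³⁺ + 3 e⁻ → Al, so n(Al) = 0.04585 / 3 = 0.01528 mol.
m(Al) = 0.01528 × 26.98 = 0.412 g.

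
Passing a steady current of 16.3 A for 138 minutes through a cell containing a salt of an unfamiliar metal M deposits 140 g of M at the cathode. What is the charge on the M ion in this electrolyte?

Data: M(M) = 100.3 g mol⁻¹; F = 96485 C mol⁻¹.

Q = I·t = 16.30 A × 8280.0 s = 135000 C, so n(e⁻) = 135000/96485 = 1.399 mol.
n(M) deposited = 140 / 100.3 = 1.396 mol.
Electrons per atom = n(e⁻)/n(M) = 1.399 / 1.396 = 1.00 ≈ 1, so the ion is M⁺.

+1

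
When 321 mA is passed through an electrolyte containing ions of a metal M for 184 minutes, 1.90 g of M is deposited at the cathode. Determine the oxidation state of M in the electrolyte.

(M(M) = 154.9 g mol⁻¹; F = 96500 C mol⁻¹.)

Q = I·t = 0.3210 A × 11040 s = 3544 C, so n(e⁻) = 3544/96500 = 0.03672 mol.
n(M) deposited = 1.90 / 154.9 = 0.01227 mol.
Electrons per atom = n(e⁻)/n(M) = 0.03672 / 0.01227 = 2.99 ≈ 3, so the ion is M³⁺.

+3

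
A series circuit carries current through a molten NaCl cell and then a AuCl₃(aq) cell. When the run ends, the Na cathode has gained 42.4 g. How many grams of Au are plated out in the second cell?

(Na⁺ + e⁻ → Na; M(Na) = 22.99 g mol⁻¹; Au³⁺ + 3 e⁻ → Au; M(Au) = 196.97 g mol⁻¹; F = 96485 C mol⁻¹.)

121 g

n(Na) = 42.4 / 22.99 = 1.844 mol.
Since Na⁺ + e⁻ → Na, n(e⁻) passed = 1 × 1.844 = 1.844 mol.
Cells in series carry the same charge, so the same 1.844 mol of electrons passes through cell 2.
Au³⁺ + 3 e⁻ → Au, so n(Au) = 1.844 / 3 = 0.6148 mol.
m(Au) = 0.6148 × 196.97 = 121 g.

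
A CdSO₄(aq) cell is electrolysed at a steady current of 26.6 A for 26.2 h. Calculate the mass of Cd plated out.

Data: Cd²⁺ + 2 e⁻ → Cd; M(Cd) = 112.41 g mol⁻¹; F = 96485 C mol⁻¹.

Q = I·t = 26.60 A × 94320 s = 2509000 C.
n(e⁻) = Q/F = 2509000 / 96485 = 26.00 mol.
Cd²⁺ + 2 e⁻ → Cd, so n(Cd) = n(e⁻)/2 = 13.00 mol.
m = n·M = 13.00 × 112.41 = 1460 g.

1460 g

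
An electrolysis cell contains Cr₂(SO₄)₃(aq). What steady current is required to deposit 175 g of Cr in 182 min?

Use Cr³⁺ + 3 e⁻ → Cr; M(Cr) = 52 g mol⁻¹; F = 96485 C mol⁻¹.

89.2 A

n(Cr) = 175 / 52 = 3.365 mol.
n(e⁻) = 3 × 3.365 = 10.10 mol.
Q = n(e⁻)·F = 10.10 × 96485 = 974100 C.
I = Q/t = 974100 / 10920 s = 89.2 A.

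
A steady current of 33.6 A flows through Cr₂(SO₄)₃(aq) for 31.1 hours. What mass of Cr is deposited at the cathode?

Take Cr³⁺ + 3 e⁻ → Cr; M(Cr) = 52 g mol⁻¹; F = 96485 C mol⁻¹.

676 g

Q = I·t = 33.60 A × 111960 s = 3762000 C.
n(e⁻) = Q/F = 3762000 / 96485 = 38.99 mol.
Cr³⁺ + 3 e⁻ → Cr, so n(Cr) = n(e⁻)/3 = 13.00 mol.
m = n·M = 13.00 × 52 = 676 g.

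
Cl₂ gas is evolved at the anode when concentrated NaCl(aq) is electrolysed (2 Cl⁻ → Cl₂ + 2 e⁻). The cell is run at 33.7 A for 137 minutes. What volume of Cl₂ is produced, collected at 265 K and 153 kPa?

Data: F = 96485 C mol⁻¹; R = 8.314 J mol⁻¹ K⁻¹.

Q = I·t = 33.70 A × 8220.0 s = 277000 C.
n(e⁻) = Q/F = 277000 / 96485 = 2.871 mol.
2 electrons are transferred per Cl₂ molecule, so n(Cl₂) = 2.871 / 2 = 1.436 mol.
V = nRT/P = (1.436 × 8.314 × 265) / (153 × 10³ Pa) = 0.0207 m³ = 20.7 L.

20.7 L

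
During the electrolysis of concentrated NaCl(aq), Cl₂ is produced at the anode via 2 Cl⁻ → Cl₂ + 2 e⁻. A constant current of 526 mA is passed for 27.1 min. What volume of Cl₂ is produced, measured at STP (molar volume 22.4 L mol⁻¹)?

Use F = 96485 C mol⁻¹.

0.0993 L

Q = I·t = 0.5260 A × 1626.0 s = 855.3 C.
n(e⁻) = Q/F = 855.3 / 96485 = 0.008864 mol.
2 electrons are transferred per Cl₂ molecule, so n(Cl₂) = 0.008864 / 2 = 0.004432 mol.
V = n × V_m = 0.004432 × 22.4 = 0.0993 L.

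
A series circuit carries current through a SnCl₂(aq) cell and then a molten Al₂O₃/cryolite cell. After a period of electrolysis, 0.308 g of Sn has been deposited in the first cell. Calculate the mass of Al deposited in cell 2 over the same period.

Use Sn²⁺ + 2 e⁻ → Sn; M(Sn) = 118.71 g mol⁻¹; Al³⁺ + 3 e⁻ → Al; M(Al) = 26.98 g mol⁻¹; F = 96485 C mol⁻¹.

n(Sn) = 0.308 / 118.71 = 0.002595 mol.
Since Sn²⁺ + 2 e⁻ → Sn, n(e⁻) passed = 2 × 0.002595 = 0.005189 mol.
Cells in series carry the same charge, so the same 0.005189 mol of electrons passes through cell 2.
Al³⁺ + 3 e⁻ → Al, so n(Al) = 0.005189 / 3 = 0.001730 mol.
m(Al) = 0.001730 × 26.98 = 0.0467 g.

0.0467 g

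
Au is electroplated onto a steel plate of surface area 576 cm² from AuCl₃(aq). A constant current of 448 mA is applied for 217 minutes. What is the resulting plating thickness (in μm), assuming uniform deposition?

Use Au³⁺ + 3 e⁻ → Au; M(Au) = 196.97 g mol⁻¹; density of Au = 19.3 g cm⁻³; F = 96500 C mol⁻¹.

Q = I·t = 0.4480 × 13020 = 5833 C; n(e⁻) = 0.06045 mol.
n(Au) = n(e⁻)/3 = 0.02015 mol, so m = 0.02015 × 196.97 = 3.969 g.
Volume = m/ρ = 3.969 / 19.3 = 0.2056 cm³.
Thickness = V/A = 0.2056 / 576 = 3.57 × 10⁻⁴ cm = 3.57 μm.

3.57 μm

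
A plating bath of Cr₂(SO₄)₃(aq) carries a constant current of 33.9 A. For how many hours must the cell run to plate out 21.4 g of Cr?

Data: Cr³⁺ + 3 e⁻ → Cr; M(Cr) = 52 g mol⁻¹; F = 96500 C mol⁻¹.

n(Cr) = m/M = 21.4 / 52 = 0.4115 mol.
Each Cr atom requires 3 electrons, so n(e⁻) = 3 × 0.4115 = 1.235 mol.
Q = n(e⁻)·F = 1.235 × 96500 = 119100 C.
t = Q/I = 119100 / 33.90 A = 3514 s = 0.976 h.

0.976 h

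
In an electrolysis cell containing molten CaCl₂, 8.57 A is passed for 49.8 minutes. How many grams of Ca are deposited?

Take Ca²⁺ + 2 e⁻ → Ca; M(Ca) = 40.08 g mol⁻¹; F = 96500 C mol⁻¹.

5.32 g

Q = I·t = 8.570 A × 2988.0 s = 25610 C.
n(e⁻) = Q/F = 25610 / 96500 = 0.2654 mol.
Ca²⁺ + 2 e⁻ → Ca, so n(Ca) = n(e⁻)/2 = 0.1327 mol.
m = n·M = 0.1327 × 40.08 = 5.32 g.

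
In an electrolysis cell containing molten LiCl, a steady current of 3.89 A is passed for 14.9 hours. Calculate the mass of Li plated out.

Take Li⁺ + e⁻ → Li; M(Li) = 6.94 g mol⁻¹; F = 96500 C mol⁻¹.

Q = I·t = 3.890 A × 53640 s = 208700 C.
n(e⁻) = Q/F = 208700 / 96500 = 2.162 mol.
Li⁺ + e⁻ → Li, so n(Li) = n(e⁻)/1 = 2.162 mol.
m = n·M = 2.162 × 6.94 = 15.0 g.

15.0 g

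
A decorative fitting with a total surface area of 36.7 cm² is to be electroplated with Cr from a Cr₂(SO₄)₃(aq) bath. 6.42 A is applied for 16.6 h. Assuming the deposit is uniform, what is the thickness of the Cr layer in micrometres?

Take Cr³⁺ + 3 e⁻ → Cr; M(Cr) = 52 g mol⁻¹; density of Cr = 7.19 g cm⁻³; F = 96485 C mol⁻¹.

2610 μm

Q = I·t = 6.420 × 59760 = 383700 C; n(e⁻) = 3.976 mol.
n(Cr) = n(e⁻)/3 = 1.325 mol, so m = 1.325 × 52 = 68.92 g.
Volume = m/ρ = 68.92 / 7.19 = 9.586 cm³.
Thickness = V/A = 9.586 / 36.7 = 0.261 cm = 2610 μm.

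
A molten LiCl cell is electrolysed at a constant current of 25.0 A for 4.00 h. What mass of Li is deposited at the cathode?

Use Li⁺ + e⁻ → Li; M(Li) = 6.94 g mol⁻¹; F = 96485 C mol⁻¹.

25.9 g

Q = I·t = 25.00 A × 14400 s = 360000 C.
n(e⁻) = Q/F = 360000 / 96485 = 3.731 mol.
Li⁺ + e⁻ → Li, so n(Li) = n(e⁻)/1 = 3.731 mol.
m = n·M = 3.731 × 6.94 = 25.9 g.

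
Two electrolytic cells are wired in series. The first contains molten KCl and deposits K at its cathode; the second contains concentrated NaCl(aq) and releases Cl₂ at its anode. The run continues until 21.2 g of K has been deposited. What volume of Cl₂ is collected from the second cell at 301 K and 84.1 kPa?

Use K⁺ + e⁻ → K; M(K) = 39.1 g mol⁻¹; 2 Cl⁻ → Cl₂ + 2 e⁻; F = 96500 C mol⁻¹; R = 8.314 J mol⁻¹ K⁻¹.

n(K) = 21.2 / 39.1 = 0.5422 mol, so n(e⁻) = 1 × 0.5422 = 0.5422 mol.
The cells are in series, so the same 0.5422 mol of electrons passes through the second cell.
2 Cl⁻ → Cl₂ + 2 e⁻ — 2 mol e⁻ per mol Cl₂, so n(Cl₂) = 0.5422/2 = 0.2711 mol.
V = nRT/P = (0.2711 × 8.314 × 301) / (84.1 × 10³) = 0.00807 m³ = 8.07 L.

8.07 L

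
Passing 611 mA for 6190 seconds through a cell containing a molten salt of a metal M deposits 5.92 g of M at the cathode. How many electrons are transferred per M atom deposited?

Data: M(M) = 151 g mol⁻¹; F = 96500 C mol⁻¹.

Q = I·t = 0.6110 A × 6190.0 s = 3782 C, so n(e⁻) = 3782/96500 = 0.03919 mol.
n(M) deposited = 5.92 / 151 = 0.03921 mol.
Electrons per atom = n(e⁻)/n(M) = 0.03919 / 0.03921 = 1.00 ≈ 1, so the ion is M⁺.

1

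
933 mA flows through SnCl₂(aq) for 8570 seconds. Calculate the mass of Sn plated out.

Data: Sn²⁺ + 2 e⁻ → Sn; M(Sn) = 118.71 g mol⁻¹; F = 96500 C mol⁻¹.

4.92 g

Q = I·t = 0.9330 A × 8570.0 s = 7996 C.
n(e⁻) = Q/F = 7996 / 96500 = 0.08286 mol.
Sn²⁺ + 2 e⁻ → Sn, so n(Sn) = n(e⁻)/2 = 0.04143 mol.
m = n·M = 0.04143 × 118.71 = 4.92 g.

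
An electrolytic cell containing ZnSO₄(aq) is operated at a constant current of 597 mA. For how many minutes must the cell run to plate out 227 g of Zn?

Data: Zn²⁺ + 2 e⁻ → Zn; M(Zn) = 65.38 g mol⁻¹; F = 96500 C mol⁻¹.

18700 min

n(Zn) = m/M = 227 / 65.38 = 3.472 mol.
Each Zn atom requires 2 electrons, so n(e⁻) = 2 × 3.472 = 6.944 mol.
Q = n(e⁻)·F = 6.944 × 96500 = 670100 C.
t = Q/I = 670100 / 0.5970 A = 1122000 s = 18700 min.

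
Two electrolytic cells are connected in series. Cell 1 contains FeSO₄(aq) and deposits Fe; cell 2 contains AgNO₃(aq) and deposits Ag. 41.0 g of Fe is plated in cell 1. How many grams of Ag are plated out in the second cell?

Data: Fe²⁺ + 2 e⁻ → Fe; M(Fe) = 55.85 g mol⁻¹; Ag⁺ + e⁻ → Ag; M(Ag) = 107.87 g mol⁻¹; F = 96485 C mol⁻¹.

158 g

n(Fe) = 41.0 / 55.85 = 0.7341 mol.
Since Fe²⁺ + 2 e⁻ → Fe, n(e⁻) passed = 2 × 0.7341 = 1.468 mol.
Cells in series carry the same charge, so the same 1.468 mol of electrons passes through cell 2.
Ag⁺ + e⁻ → Ag, so n(Ag) = 1.468 / 1 = 1.468 mol.
m(Ag) = 1.468 × 107.87 = 158 g.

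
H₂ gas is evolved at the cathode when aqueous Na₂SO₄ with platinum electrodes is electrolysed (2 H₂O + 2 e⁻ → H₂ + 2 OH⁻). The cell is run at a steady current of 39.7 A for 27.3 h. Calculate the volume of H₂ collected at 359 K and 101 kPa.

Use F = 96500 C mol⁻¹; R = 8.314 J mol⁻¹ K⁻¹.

597 L

Q = I·t = 39.70 A × 98280 s = 3902000 C.
n(e⁻) = Q/F = 3902000 / 96500 = 40.43 mol.
2 electrons are transferred per H₂ molecule, so n(H₂) = 40.43 / 2 = 20.22 mol.
V = nRT/P = (20.22 × 8.314 × 359) / (101 × 10³ Pa) = 0.597 m³ = 597 L.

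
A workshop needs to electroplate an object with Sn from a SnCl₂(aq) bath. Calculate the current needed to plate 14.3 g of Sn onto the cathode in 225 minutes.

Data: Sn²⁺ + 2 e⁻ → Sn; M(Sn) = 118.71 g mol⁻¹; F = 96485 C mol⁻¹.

1.72 A

n(Sn) = 14.3 / 118.71 = 0.1205 mol.
n(e⁻) = 2 × 0.1205 = 0.2409 mol.
Q = n(e⁻)·F = 0.2409 × 96485 = 23250 C.
I = Q/t = 23250 / 13500 s = 1.72 A.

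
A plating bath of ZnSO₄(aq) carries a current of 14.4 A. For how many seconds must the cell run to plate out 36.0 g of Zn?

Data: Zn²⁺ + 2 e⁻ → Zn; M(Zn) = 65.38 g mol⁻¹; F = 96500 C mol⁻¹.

n(Zn) = m/M = 36.0 / 65.38 = 0.5506 mol.
Each Zn atom requires 2 electrons, so n(e⁻) = 2 × 0.5506 = 1.101 mol.
Q = n(e⁻)·F = 1.101 × 96500 = 106300 C.
t = Q/I = 106300 / 14.40 A = 7380 s.

7380 s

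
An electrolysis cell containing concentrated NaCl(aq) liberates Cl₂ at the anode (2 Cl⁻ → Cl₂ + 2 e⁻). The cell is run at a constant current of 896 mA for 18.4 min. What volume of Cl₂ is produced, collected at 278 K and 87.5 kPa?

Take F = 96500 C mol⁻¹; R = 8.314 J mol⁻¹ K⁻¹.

0.135 L

Q = I·t = 0.8960 A × 1104.0 s = 989.2 C.
n(e⁻) = Q/F = 989.2 / 96500 = 0.01025 mol.
2 electrons are transferred per Cl₂ molecule, so n(Cl₂) = 0.01025 / 2 = 0.005125 mol.
V = nRT/P = (0.005125 × 8.314 × 278) / (87.5 × 10³ Pa) = 1.35 × 10⁻⁴ m³ = 0.135 L.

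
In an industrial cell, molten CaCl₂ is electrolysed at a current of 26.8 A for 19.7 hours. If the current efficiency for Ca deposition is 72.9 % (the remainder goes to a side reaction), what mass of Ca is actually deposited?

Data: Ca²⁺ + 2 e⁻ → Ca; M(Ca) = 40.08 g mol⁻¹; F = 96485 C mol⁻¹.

288 g

Q = I·t = 26.80 × 70920 = 1901000 C.
n(e⁻) = 1901000/96485 = 19.70 mol; theoretically n(Ca) = 19.70/2 = 9.849 mol, m_theo = 394.8 g.
At 72.9 % efficiency, m_actual = 0.729 × 394.8 = 288 g.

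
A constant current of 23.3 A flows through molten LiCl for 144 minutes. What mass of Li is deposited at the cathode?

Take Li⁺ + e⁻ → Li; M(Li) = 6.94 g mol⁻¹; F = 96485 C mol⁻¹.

14.5 g

Q = I·t = 23.30 A × 8640.0 s = 201300 C.
n(e⁻) = Q/F = 201300 / 96485 = 2.086 mol.
Li⁺ + e⁻ → Li, so n(Li) = n(e⁻)/1 = 2.086 mol.
m = n·M = 2.086 × 6.94 = 14.5 g.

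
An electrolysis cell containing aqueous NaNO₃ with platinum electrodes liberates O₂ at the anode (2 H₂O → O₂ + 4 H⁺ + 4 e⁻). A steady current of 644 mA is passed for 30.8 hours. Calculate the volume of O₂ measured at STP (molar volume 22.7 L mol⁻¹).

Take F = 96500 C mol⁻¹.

4.20 L

Q = I·t = 0.6440 A × 110880 s = 71410 C.
n(e⁻) = Q/F = 71410 / 96500 = 0.7400 mol.
4 electrons are transferred per O₂ molecule, so n(O₂) = 0.7400 / 4 = 0.1850 mol.
V = n × V_m = 0.1850 × 22.7 = 4.20 L.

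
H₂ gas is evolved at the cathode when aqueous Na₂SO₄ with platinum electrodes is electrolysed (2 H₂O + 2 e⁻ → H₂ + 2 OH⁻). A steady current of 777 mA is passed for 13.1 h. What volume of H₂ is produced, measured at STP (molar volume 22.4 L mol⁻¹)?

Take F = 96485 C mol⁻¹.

4.25 L

Q = I·t = 0.7770 A × 47160 s = 36640 C.
n(e⁻) = Q/F = 36640 / 96485 = 0.3798 mol.
2 electrons are transferred per H₂ molecule, so n(H₂) = 0.3798 / 2 = 0.1899 mol.
V = n × V_m = 0.1899 × 22.4 = 4.25 L.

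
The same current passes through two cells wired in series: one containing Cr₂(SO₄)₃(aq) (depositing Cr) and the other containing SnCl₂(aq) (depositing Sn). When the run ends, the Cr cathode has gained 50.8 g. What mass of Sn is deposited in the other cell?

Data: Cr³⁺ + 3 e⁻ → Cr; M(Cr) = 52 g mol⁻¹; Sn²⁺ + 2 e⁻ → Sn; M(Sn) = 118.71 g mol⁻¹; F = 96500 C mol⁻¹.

n(Cr) = 50.8 / 52 = 0.9769 mol.
Since Cr³⁺ + 3 e⁻ → Cr, n(e⁻) passed = 3 × 0.9769 = 2.931 mol.
Cells in series carry the same charge, so the same 2.931 mol of electrons passes through cell 2.
Sn²⁺ + 2 e⁻ → Sn, so n(Sn) = 2.931 / 2 = 1.465 mol.
m(Sn) = 1.465 × 118.71 = 174 g.

174 g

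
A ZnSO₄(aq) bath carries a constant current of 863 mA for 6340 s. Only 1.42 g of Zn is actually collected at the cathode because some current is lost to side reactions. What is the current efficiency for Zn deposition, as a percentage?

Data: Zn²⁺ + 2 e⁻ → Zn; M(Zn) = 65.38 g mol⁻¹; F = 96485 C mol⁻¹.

Q = I·t = 0.8630 × 6340.0 = 5471 C; n(e⁻) = 5471/96485 = 0.05671 mol.
Theoretical n(Zn) = n(e⁻)/2 = 0.02835 mol, i.e. m_theo = 0.02835 × 65.38 = 1.854 g.
Efficiency = m_actual / m_theo = 1.42 / 1.854 = 76.6 %.

76.6 %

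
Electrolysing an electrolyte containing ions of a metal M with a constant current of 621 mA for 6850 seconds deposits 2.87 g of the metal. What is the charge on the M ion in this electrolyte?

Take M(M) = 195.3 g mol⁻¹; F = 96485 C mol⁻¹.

Q = I·t = 0.6210 A × 6850.0 s = 4254 C, so n(e⁻) = 4254/96485 = 0.04409 mol.
n(M) deposited = 2.87 / 195.3 = 0.01470 mol.
Electrons per atom = n(e⁻)/n(M) = 0.04409 / 0.01470 = 3.00 ≈ 3, so the ion is M³⁺.

+3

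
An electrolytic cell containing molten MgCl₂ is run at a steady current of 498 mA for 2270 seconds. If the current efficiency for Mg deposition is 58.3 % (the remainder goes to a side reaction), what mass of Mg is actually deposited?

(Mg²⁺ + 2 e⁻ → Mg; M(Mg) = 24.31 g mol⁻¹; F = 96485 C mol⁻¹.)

Q = I·t = 0.4980 × 2270.0 = 1130 C.
n(e⁻) = 1130/96485 = 0.01172 mol; theoretically n(Mg) = 0.01172/2 = 0.005858 mol, m_theo = 0.1424 g.
At 58.3 % efficiency, m_actual = 0.583 × 0.1424 = 0.0830 g.

0.0830 g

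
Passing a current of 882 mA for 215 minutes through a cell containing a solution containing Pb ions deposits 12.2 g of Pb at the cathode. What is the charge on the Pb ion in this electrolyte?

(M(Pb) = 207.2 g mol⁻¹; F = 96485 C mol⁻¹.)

+2

Q = I·t = 0.8820 A × 12900 s = 11380 C, so n(e⁻) = 11380/96485 = 0.1179 mol.
n(Pb) deposited = 12.2 / 207.2 = 0.05888 mol.
Electrons per atom = n(e⁻)/n(Pb) = 0.1179 / 0.05888 = 2.00 ≈ 2, so the ion is Pb²⁺.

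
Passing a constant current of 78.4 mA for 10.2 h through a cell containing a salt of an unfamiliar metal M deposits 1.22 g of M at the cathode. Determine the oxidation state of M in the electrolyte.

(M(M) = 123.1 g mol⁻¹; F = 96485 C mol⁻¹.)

Q = I·t = 0.07840 A × 36720 s = 2879 C, so n(e⁻) = 2879/96485 = 0.02984 mol.
n(M) deposited = 1.22 / 123.1 = 0.009911 mol.
Electrons per atom = n(e⁻)/n(M) = 0.02984 / 0.009911 = 3.01 ≈ 3, so the ion is M³⁺.

+3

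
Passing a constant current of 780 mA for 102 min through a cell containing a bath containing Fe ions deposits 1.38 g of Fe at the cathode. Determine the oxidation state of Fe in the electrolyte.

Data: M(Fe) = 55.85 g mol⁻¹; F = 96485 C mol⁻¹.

Q = I·t = 0.7800 A × 6120.0 s = 4774 C, so n(e⁻) = 4774/96485 = 0.04948 mol.
n(Fe) deposited = 1.38 / 55.85 = 0.02471 mol.
Electrons per atom = n(e⁻)/n(Fe) = 0.04948 / 0.02471 = 2.00 ≈ 2, so the ion is Fe²⁺.

+2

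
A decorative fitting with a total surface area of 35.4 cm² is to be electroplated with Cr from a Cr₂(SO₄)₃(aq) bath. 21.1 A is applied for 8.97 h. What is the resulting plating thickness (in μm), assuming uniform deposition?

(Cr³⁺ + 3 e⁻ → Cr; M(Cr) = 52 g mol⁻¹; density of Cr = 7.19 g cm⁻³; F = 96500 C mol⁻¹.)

4810 μm

Q = I·t = 21.10 × 32292 = 681400 C; n(e⁻) = 7.061 mol.
n(Cr) = n(e⁻)/3 = 2.354 mol, so m = 2.354 × 52 = 122.4 g.
Volume = m/ρ = 122.4 / 7.19 = 17.02 cm³.
Thickness = V/A = 17.02 / 35.4 = 0.481 cm = 4810 μm.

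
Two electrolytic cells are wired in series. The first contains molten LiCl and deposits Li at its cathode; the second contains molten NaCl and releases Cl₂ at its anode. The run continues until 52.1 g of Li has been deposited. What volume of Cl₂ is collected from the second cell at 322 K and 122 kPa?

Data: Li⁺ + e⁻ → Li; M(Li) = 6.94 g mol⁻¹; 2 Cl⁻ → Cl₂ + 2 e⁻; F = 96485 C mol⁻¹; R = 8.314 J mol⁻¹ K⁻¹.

n(Li) = 52.1 / 6.94 = 7.507 mol, so n(e⁻) = 1 × 7.507 = 7.507 mol.
The cells are in series, so the same 7.507 mol of electrons passes through the second cell.
2 Cl⁻ → Cl₂ + 2 e⁻ — 2 mol e⁻ per mol Cl₂, so n(Cl₂) = 7.507/2 = 3.754 mol.
V = nRT/P = (3.754 × 8.314 × 322) / (122 × 10³) = 0.0824 m³ = 82.4 L.

82.4 L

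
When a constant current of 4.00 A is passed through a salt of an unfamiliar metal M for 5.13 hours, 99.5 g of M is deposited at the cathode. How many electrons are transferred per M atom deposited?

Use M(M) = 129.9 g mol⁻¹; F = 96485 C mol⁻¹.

Q = I·t = 4.000 A × 18468 s = 73870 C, so n(e⁻) = 73870/96485 = 0.7656 mol.
n(M) deposited = 99.5 / 129.9 = 0.7660 mol.
Electrons per atom = n(e⁻)/n(M) = 0.7656 / 0.7660 = 1.00 ≈ 1, so the ion is M⁺.

1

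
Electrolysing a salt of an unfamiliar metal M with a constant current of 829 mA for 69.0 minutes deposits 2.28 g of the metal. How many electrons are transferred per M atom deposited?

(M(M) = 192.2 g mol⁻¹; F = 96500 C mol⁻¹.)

3

Q = I·t = 0.8290 A × 4140.0 s = 3432 C, so n(e⁻) = 3432/96500 = 0.03557 mol.
n(M) deposited = 2.28 / 192.2 = 0.01186 mol.
Electrons per atom = n(e⁻)/n(M) = 0.03557 / 0.01186 = 3.00 ≈ 3, so the ion is M³⁺.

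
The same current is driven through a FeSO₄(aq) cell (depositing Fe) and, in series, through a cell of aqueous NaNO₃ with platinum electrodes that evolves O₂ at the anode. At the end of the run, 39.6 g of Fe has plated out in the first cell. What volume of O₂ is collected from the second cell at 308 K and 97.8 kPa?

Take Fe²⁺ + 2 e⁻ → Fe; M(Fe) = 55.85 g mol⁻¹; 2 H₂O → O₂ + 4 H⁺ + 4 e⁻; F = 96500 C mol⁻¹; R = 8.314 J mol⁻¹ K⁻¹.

n(Fe) = 39.6 / 55.85 = 0.7090 mol, so n(e⁻) = 2 × 0.7090 = 1.418 mol.
The cells are in series, so the same 1.418 mol of electrons passes through the second cell.
2 H₂O → O₂ + 4 H⁺ + 4 e⁻ — 4 mol e⁻ per mol O₂, so n(O₂) = 1.418/4 = 0.3545 mol.
V = nRT/P = (0.3545 × 8.314 × 308) / (97.8 × 10³) = 0.00928 m³ = 9.28 L.

9.28 L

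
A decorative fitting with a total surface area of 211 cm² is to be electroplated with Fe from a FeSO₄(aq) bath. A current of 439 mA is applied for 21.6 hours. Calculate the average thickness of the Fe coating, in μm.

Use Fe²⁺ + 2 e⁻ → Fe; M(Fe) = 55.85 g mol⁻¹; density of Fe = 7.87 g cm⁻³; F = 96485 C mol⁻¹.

Q = I·t = 0.4390 × 77760 = 34140 C; n(e⁻) = 0.3538 mol.
n(Fe) = n(e⁻)/2 = 0.1769 mol, so m = 0.1769 × 55.85 = 9.880 g.
Volume = m/ρ = 9.880 / 7.87 = 1.255 cm³.
Thickness = V/A = 1.255 / 211 = 0.00595 cm = 59.5 μm.

59.5 μm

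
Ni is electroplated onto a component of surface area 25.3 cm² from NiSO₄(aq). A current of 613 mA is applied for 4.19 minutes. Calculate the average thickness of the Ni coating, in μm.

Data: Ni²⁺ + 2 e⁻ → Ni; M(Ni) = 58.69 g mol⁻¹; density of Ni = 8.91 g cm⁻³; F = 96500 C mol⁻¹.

Q = I·t = 0.6130 × 251.40 = 154.1 C; n(e⁻) = 0.001597 mol.
n(Ni) = n(e⁻)/2 = 0.0007985 mol, so m = 0.0007985 × 58.69 = 0.04686 g.
Volume = m/ρ = 0.04686 / 8.91 = 0.005260 cm³.
Thickness = V/A = 0.005260 / 25.3 = 2.08 × 10⁻⁴ cm = 2.08 μm.

2.08 μm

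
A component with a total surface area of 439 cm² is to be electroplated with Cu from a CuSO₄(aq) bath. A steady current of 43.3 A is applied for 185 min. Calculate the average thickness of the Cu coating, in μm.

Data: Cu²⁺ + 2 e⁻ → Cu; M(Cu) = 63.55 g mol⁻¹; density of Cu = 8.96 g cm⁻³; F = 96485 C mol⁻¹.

Q = I·t = 43.30 × 11100 = 480600 C; n(e⁻) = 4.981 mol.
n(Cu) = n(e⁻)/2 = 2.491 mol, so m = 2.491 × 63.55 = 158.3 g.
Volume = m/ρ = 158.3 / 8.96 = 17.67 cm³.
Thickness = V/A = 17.67 / 439 = 0.0402 cm = 402 μm.

402 μm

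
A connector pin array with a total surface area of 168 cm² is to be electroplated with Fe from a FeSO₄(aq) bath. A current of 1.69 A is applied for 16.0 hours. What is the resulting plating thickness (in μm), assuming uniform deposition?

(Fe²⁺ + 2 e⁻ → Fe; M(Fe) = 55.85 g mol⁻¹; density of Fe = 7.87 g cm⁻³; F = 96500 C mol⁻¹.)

213 μm

Q = I·t = 1.690 × 57600 = 97340 C; n(e⁻) = 1.009 mol.
n(Fe) = n(e⁻)/2 = 0.5044 mol, so m = 0.5044 × 55.85 = 28.17 g.
Volume = m/ρ = 28.17 / 7.87 = 3.579 cm³.
Thickness = V/A = 3.579 / 168 = 0.0213 cm = 213 μm.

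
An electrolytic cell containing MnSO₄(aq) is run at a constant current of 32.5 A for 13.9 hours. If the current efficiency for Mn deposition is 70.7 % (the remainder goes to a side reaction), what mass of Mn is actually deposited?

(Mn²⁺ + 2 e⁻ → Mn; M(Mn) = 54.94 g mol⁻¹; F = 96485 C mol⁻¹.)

Q = I·t = 32.50 × 50040 = 1626000 C.
n(e⁻) = 1626000/96485 = 16.86 mol; theoretically n(Mn) = 16.86/2 = 8.428 mol, m_theo = 463.0 g.
At 70.7 % efficiency, m_actual = 0.707 × 463.0 = 327 g.

327 g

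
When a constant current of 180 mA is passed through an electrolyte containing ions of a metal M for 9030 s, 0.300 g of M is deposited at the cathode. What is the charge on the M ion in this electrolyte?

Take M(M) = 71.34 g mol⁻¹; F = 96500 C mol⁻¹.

+4

Q = I·t = 0.1800 A × 9030.0 s = 1625 C, so n(e⁻) = 1625/96500 = 0.01684 mol.
n(M) deposited = 0.300 / 71.34 = 0.004205 mol.
Electrons per atom = n(e⁻)/n(M) = 0.01684 / 0.004205 = 4.01 ≈ 4, so the ion is M⁴⁺.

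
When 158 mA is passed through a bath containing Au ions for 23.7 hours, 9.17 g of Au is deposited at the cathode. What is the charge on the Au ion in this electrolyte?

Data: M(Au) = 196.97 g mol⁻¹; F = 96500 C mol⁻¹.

Q = I·t = 0.1580 A × 85320 s = 13480 C, so n(e⁻) = 13480/96500 = 0.1397 mol.
n(Au) deposited = 9.17 / 196.97 = 0.04656 mol.
Electrons per atom = n(e⁻)/n(Au) = 0.1397 / 0.04656 = 3.00 ≈ 3, so the ion is Au³⁺.

+3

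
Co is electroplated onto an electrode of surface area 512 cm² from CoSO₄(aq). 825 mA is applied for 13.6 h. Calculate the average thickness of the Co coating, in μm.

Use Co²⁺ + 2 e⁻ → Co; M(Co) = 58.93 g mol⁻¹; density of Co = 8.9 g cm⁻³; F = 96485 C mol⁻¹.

Q = I·t = 0.8250 × 48960 = 40390 C; n(e⁻) = 0.4186 mol.
n(Co) = n(e⁻)/2 = 0.2093 mol, so m = 0.2093 × 58.93 = 12.34 g.
Volume = m/ρ = 12.34 / 8.9 = 1.386 cm³.
Thickness = V/A = 1.386 / 512 = 0.00271 cm = 27.1 μm.

27.1 μm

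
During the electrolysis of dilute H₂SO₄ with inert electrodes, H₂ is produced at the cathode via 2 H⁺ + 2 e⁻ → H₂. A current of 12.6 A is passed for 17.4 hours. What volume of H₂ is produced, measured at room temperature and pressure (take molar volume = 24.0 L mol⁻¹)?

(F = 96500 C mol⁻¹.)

Q = I·t = 12.60 A × 62640 s = 789300 C.
n(e⁻) = Q/F = 789300 / 96500 = 8.179 mol.
2 electrons are transferred per H₂ molecule, so n(H₂) = 8.179 / 2 = 4.089 mol.
V = n × V_m = 4.089 × 24.0 = 98.1 L.

98.1 L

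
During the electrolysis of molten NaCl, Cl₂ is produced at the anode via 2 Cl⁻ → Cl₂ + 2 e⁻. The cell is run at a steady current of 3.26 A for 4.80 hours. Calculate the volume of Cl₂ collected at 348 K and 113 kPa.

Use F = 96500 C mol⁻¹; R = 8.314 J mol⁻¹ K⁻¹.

7.47 L

Q = I·t = 3.260 A × 17280 s = 56330 C.
n(e⁻) = Q/F = 56330 / 96500 = 0.5838 mol.
2 electrons are transferred per Cl₂ molecule, so n(Cl₂) = 0.5838 / 2 = 0.2919 mol.
V = nRT/P = (0.2919 × 8.314 × 348) / (113 × 10³ Pa) = 0.00747 m³ = 7.47 L.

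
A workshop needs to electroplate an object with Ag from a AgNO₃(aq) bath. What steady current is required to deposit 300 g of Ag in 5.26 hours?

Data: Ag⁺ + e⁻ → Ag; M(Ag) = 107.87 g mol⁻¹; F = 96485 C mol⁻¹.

14.2 A

n(Ag) = 300 / 107.87 = 2.781 mol.
n(e⁻) = 1 × 2.781 = 2.781 mol.
Q = n(e⁻)·F = 2.781 × 96485 = 268300 C.
I = Q/t = 268300 / 18936 s = 14.2 A.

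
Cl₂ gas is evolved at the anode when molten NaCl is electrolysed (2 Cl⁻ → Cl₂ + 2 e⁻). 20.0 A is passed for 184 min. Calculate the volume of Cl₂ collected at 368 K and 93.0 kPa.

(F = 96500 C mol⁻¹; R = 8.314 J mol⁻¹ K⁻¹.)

37.6 L

Q = I·t = 20.00 A × 11040 s = 220800 C.
n(e⁻) = Q/F = 220800 / 96500 = 2.288 mol.
2 electrons are transferred per Cl₂ molecule, so n(Cl₂) = 2.288 / 2 = 1.144 mol.
V = nRT/P = (1.144 × 8.314 × 368) / (93.0 × 10³ Pa) = 0.0376 m³ = 37.6 L.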